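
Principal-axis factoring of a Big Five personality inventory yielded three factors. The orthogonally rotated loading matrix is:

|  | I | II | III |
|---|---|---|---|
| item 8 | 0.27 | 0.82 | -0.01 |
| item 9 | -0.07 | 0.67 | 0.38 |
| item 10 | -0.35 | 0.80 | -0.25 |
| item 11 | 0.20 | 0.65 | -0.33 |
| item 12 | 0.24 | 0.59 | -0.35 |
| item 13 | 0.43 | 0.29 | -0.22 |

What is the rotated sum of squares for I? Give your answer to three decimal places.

0.483

SS loadings for I = 0.27² + (-0.07)² + (-0.35)² + 0.20² + 0.24² + 0.43² = 0.0729 + 0.0049 + 0.1225 + 0.0400 + 0.0576 + 0.1849 = 0.4828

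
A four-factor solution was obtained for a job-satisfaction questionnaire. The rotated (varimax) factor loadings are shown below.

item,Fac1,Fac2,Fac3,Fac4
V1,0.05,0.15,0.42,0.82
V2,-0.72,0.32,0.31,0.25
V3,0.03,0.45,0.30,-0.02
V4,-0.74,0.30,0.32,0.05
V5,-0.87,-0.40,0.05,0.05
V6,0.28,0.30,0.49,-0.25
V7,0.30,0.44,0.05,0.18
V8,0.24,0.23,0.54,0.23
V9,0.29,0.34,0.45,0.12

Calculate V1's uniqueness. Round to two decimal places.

h² = 0.05² + 0.15² + 0.42² + 0.82² = 0.0025 + 0.0225 + 0.1764 + 0.6724 = 0.8738
Uniqueness u² = 1 − h² = 1 − 0.8738 = 0.1262

0.13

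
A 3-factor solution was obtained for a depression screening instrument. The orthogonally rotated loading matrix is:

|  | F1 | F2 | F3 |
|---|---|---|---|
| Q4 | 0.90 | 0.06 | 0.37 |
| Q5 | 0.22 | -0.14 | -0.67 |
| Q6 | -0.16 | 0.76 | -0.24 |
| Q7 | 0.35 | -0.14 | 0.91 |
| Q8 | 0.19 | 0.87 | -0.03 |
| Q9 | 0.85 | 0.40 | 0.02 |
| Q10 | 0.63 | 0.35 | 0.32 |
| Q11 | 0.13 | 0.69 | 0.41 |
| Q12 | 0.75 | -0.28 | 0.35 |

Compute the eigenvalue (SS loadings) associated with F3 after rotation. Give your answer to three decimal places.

SS loadings for F3 = 0.37² + (-0.67)² + (-0.24)² + 0.91² + (-0.03)² + 0.02² + 0.32² + 0.41² + 0.35² = 0.1369 + 0.4489 + 0.0576 + 0.8281 + 0.0009 + 0.0004 + 0.1024 + 0.1681 + 0.1225 = 1.8658

1.866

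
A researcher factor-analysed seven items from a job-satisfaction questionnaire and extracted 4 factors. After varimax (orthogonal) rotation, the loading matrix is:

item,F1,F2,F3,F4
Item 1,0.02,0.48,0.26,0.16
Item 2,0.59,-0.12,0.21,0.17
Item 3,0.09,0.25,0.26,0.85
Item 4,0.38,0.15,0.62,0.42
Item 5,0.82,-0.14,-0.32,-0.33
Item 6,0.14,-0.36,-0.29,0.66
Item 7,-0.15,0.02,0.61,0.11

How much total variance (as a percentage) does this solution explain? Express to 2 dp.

SS loadings by factor: 1.2155, 0.4794, 1.1223, 1.5100; total = 4.3272.
Total variance with 7 standardized items is 7, so the solution explains 4.3272/7 = 0.6182 = 61.82%.

61.82%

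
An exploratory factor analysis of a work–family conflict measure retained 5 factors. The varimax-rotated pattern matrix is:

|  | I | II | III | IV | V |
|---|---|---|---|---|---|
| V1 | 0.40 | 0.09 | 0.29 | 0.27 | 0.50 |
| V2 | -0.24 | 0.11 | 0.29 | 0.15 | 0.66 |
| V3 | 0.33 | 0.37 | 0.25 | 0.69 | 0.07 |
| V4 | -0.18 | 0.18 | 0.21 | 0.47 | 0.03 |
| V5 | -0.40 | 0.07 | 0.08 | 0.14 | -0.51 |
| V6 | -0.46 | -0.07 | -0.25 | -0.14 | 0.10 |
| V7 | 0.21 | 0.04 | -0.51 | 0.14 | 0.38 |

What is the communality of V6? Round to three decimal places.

h² = (-0.46)² + (-0.07)² + (-0.25)² + (-0.14)² + 0.10² = 0.2116 + 0.0049 + 0.0625 + 0.0196 + 0.0100 = 0.3086

0.309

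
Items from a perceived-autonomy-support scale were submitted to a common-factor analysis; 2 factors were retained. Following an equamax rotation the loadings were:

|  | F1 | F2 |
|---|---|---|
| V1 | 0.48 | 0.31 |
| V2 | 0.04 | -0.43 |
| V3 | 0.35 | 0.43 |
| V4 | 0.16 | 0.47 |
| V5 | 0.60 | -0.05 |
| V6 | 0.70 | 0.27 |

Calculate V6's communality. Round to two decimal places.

h² = 0.70² + 0.27² = 0.4900 + 0.0729 = 0.5629

0.56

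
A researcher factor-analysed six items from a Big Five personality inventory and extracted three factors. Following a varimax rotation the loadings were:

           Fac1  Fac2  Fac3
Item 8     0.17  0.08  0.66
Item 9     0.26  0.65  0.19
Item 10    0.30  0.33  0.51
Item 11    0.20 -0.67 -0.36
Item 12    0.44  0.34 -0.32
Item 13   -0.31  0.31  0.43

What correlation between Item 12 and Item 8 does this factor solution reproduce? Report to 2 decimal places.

r̂ = Σ λ_i·λ_j across factors = (0.44)(0.17) + (0.34)(0.08) + (-0.32)(0.66)
  = +0.0748 +0.0272 -0.2112 = -0.1092

-0.11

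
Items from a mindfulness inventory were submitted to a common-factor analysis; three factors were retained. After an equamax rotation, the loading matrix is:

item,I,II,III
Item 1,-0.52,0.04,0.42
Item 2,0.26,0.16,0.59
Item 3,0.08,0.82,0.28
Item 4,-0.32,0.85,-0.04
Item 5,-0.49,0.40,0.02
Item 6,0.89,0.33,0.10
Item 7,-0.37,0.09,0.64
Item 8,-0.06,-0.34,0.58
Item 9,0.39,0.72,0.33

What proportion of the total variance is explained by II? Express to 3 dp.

0.259

SS loadings for II = 0.04² + 0.16² + 0.82² + 0.85² + 0.40² + 0.33² + 0.09² + (-0.34)² + 0.72² = 2.3331
Proportion of variance = 2.3331 / 9 = 0.2592.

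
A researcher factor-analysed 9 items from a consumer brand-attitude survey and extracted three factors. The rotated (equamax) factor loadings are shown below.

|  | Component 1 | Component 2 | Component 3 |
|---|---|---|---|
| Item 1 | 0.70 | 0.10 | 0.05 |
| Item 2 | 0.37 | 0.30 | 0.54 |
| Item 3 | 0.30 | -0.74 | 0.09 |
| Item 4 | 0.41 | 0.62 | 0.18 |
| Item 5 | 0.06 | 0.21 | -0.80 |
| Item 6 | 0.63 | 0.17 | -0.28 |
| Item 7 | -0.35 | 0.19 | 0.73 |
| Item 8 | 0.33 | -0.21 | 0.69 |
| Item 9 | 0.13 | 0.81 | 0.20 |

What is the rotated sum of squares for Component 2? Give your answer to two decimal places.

1.84

SS loadings for Component 2 = 0.10² + 0.30² + (-0.74)² + 0.62² + 0.21² + 0.17² + 0.19² + (-0.21)² + 0.81² = 0.0100 + 0.0900 + 0.5476 + 0.3844 + 0.0441 + 0.0289 + 0.0361 + 0.0441 + 0.6561 = 1.8413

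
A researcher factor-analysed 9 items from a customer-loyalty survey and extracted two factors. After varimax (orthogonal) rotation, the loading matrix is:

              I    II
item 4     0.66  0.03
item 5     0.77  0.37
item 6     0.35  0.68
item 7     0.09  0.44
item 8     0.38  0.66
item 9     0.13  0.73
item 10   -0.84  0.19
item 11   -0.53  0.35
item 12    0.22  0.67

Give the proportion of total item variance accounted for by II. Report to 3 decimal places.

SS loadings for II = 0.03² + 0.37² + 0.68² + 0.44² + 0.66² + 0.73² + 0.19² + 0.35² + 0.67² = 2.3698
Proportion of variance = 2.3698 / 9 = 0.2633.

0.263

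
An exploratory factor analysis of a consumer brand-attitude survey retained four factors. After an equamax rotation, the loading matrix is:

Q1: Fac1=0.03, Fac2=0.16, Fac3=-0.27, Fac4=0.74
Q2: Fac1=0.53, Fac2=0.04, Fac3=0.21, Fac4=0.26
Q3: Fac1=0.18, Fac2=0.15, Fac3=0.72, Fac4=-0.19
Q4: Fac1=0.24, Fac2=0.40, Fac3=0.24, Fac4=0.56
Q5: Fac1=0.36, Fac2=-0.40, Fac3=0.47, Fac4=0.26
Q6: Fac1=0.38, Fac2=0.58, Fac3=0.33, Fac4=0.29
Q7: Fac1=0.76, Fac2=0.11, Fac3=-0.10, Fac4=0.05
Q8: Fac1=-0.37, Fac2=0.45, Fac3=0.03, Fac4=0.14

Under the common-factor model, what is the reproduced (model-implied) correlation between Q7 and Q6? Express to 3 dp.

r̂ = Σ λ_i·λ_j across factors = (0.76)(0.38) + (0.11)(0.58) + (-0.10)(0.33) + (0.05)(0.29)
  = +0.2888 +0.0638 -0.0330 +0.0145 = 0.3341

0.334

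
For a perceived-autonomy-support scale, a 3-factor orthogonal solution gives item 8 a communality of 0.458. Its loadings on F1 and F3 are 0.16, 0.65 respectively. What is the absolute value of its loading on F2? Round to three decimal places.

0.099

Under orthogonal rotation h² = Σλ², so λ_F2² = h² − (0.4481) = 0.458 − 0.4481 = 0.0099.
|λ| = √0.0099 = 0.0995.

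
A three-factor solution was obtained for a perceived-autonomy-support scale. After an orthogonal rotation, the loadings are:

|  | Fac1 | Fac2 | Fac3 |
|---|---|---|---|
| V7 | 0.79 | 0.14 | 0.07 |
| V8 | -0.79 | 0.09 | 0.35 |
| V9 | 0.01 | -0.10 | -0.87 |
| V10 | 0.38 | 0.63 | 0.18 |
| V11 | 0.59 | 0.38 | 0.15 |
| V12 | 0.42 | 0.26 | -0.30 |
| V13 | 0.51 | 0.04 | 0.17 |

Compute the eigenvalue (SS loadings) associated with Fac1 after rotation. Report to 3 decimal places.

SS loadings for Fac1 = 0.79² + (-0.79)² + 0.01² + 0.38² + 0.59² + 0.42² + 0.51² = 0.6241 + 0.6241 + 0.0001 + 0.1444 + 0.3481 + 0.1764 + 0.2601 = 2.1773

2.177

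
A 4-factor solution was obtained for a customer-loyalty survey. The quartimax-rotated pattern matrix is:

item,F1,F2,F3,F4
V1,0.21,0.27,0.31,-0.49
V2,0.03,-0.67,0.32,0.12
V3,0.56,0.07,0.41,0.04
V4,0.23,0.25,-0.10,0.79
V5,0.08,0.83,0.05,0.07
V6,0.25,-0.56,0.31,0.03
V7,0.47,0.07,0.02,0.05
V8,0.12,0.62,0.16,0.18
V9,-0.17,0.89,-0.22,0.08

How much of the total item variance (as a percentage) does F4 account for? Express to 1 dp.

SS loadings for F4 = (-0.49)² + 0.12² + 0.04² + 0.79² + 0.07² + 0.03² + 0.05² + 0.18² + 0.08² = 0.9273
With 9 standardized items, total variance = 9. Proportion = 0.9273/9 = 0.1030 → 10.30%.

10.3%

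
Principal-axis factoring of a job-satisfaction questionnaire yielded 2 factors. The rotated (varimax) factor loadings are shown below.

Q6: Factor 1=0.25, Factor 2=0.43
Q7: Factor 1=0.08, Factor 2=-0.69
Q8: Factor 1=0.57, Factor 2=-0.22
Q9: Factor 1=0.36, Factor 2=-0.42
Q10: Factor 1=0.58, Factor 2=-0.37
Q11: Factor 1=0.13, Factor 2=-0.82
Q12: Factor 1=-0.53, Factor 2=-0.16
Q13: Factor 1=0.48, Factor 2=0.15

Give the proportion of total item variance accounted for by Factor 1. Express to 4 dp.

SS loadings for Factor 1 = 0.25² + 0.08² + 0.57² + 0.36² + 0.58² + 0.13² + (-0.53)² + 0.48² = 1.3880
Proportion of variance = 1.3880 / 8 = 0.1735.

0.1735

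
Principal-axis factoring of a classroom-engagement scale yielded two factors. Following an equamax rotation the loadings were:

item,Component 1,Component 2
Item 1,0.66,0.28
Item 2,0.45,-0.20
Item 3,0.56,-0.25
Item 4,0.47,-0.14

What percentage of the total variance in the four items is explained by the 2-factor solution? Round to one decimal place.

34.3%

Communalities: 0.5140, 0.2425, 0.3761, 0.2405; Σh² = 1.3731.
Total variance with 4 standardized items is 4, so the solution explains 1.3731/4 = 0.3433 = 34.33%.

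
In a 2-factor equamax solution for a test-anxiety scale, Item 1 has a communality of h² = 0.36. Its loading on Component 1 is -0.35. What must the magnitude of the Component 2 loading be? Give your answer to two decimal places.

0.49

Under orthogonal rotation h² = Σλ², so λ_Component 2² = h² − (0.1225) = 0.36 − 0.1225 = 0.2375.
|λ| = √0.2375 = 0.4873.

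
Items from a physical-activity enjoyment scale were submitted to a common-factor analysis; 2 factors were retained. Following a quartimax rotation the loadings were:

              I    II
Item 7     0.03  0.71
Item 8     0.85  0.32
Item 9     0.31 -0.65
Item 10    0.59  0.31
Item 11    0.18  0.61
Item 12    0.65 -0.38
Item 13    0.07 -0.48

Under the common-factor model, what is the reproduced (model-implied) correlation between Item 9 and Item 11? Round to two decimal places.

-0.34

r̂ = Σ λ_i·λ_j across factors = (0.31)(0.18) + (-0.65)(0.61)
  = +0.0558 -0.3965 = -0.3407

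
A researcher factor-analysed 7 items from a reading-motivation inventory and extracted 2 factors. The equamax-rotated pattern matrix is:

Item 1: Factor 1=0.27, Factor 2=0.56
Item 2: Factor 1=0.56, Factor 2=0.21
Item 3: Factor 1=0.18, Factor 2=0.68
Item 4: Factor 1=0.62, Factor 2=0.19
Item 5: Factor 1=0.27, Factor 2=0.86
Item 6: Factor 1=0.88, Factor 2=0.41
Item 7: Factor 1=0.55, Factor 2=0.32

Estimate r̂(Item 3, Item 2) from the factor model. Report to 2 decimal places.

r̂ = Σ λ_i·λ_j across factors = (0.18)(0.56) + (0.68)(0.21)
  = +0.1008 +0.1428 = 0.2436

0.24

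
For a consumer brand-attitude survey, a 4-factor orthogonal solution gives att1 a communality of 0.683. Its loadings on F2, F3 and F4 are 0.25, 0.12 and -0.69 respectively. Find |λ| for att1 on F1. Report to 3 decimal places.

Under orthogonal rotation h² = Σλ², so λ_F1² = h² − (0.5530) = 0.683 − 0.5530 = 0.1300.
|λ| = √0.1300 = 0.3606.

0.361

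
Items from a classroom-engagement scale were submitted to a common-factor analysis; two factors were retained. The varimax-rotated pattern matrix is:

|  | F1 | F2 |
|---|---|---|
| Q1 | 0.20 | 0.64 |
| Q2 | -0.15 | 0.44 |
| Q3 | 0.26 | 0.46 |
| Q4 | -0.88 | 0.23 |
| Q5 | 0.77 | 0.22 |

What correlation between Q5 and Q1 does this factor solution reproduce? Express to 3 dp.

0.295

r̂ = Σ λ_i·λ_j across factors = (0.77)(0.20) + (0.22)(0.64)
  = +0.1540 +0.1408 = 0.2948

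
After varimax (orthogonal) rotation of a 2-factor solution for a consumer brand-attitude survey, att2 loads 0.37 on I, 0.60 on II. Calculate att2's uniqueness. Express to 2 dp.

h² = 0.37² + 0.60² = 0.1369 + 0.3600 = 0.4969
Uniqueness u² = 1 − h² = 1 − 0.4969 = 0.5031

0.50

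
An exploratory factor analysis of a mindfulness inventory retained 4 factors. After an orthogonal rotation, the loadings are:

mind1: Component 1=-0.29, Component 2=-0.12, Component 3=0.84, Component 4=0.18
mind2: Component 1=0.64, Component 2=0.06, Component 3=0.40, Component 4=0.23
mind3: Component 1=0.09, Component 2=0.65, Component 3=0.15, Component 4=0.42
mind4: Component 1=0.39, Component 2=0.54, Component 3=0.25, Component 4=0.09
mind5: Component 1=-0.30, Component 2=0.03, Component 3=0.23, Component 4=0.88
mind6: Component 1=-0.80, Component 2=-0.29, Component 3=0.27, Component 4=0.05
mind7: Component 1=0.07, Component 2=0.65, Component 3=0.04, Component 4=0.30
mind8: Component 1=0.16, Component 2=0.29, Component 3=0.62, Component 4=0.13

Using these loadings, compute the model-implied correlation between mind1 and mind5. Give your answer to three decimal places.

0.435

r̂ = Σ λ_i·λ_j across factors = (-0.29)(-0.30) + (-0.12)(0.03) + (0.84)(0.23) + (0.18)(0.88)
  = +0.0870 -0.0036 +0.1932 +0.1584 = 0.4350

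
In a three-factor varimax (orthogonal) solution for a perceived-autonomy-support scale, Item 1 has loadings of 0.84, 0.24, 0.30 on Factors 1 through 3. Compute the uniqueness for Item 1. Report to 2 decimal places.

h² = 0.84² + 0.24² + 0.30² = 0.7056 + 0.0576 + 0.0900 = 0.8532
Uniqueness u² = 1 − h² = 1 − 0.8532 = 0.1468

0.15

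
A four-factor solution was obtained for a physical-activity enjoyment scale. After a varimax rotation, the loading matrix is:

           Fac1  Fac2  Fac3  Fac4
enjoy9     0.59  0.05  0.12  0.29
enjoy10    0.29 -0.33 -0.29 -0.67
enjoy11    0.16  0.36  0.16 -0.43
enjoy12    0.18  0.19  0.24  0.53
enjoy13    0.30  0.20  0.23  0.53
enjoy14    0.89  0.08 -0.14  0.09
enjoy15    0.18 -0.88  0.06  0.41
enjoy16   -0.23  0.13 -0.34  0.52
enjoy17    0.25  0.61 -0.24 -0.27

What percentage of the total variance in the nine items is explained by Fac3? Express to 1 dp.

4.8%

SS loadings for Fac3 = 0.12² + (-0.29)² + 0.16² + 0.24² + 0.23² + (-0.14)² + 0.06² + (-0.34)² + (-0.24)² = 0.4310
With 9 standardized items, total variance = 9. Proportion = 0.4310/9 = 0.0479 → 4.79%.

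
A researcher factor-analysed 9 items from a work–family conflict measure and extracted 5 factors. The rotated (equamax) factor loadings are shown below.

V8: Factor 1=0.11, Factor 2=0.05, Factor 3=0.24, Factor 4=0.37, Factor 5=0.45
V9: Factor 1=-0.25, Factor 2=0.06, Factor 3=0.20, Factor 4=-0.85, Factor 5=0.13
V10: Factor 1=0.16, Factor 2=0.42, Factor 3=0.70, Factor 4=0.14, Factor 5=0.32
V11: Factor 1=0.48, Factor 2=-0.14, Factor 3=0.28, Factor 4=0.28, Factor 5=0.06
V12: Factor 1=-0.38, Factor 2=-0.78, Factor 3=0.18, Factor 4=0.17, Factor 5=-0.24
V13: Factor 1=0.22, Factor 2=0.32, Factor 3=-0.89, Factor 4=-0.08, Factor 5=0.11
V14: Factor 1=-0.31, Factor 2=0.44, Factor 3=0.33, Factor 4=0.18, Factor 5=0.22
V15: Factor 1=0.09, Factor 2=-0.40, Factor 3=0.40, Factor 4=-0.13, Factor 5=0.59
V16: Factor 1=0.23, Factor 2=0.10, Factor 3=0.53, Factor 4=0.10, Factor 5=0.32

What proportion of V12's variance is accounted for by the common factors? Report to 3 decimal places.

0.872

h² = (-0.38)² + (-0.78)² + 0.18² + 0.17² + (-0.24)² = 0.1444 + 0.6084 + 0.0324 + 0.0289 + 0.0576 = 0.8717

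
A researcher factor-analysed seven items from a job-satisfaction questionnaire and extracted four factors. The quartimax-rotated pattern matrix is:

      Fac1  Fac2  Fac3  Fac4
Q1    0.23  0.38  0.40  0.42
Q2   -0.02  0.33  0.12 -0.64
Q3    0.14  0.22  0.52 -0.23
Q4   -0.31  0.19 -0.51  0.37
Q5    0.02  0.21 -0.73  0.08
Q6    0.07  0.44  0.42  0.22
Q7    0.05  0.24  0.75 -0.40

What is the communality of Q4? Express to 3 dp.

h² = (-0.31)² + 0.19² + (-0.51)² + 0.37² = 0.0961 + 0.0361 + 0.2601 + 0.1369 = 0.5292

0.529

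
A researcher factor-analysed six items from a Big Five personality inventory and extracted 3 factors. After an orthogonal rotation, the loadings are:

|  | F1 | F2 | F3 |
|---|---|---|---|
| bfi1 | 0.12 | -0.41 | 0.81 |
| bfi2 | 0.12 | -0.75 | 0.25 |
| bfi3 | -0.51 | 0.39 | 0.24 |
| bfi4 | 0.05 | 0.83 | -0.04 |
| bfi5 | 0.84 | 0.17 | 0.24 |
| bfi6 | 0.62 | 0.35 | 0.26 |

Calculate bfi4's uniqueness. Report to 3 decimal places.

h² = 0.05² + 0.83² + (-0.04)² = 0.0025 + 0.6889 + 0.0016 = 0.6930
Uniqueness u² = 1 − h² = 1 − 0.6930 = 0.3070

0.307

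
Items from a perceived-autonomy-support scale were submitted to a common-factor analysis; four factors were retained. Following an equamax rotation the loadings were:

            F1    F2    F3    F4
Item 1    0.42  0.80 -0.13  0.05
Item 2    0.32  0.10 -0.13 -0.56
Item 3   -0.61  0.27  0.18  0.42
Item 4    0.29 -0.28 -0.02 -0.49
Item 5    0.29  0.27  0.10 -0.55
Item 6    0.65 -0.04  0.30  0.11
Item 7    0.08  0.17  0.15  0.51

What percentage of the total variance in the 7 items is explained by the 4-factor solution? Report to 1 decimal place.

52.1%

Communalities: 0.8358, 0.4429, 0.6538, 0.4030, 0.4695, 0.5262, 0.3179; Σh² = 3.6491.
Total variance with 7 standardized items is 7, so the solution explains 3.6491/7 = 0.5213 = 52.13%.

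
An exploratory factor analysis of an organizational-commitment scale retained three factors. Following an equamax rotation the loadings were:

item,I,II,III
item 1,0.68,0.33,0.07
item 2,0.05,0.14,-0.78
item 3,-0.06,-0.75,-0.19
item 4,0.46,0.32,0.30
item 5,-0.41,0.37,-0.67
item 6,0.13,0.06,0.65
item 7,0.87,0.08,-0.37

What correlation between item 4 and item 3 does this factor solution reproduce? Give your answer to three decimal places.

-0.325

r̂ = Σ λ_i·λ_j across factors = (0.46)(-0.06) + (0.32)(-0.75) + (0.30)(-0.19)
  = -0.0276 -0.2400 -0.0570 = -0.3246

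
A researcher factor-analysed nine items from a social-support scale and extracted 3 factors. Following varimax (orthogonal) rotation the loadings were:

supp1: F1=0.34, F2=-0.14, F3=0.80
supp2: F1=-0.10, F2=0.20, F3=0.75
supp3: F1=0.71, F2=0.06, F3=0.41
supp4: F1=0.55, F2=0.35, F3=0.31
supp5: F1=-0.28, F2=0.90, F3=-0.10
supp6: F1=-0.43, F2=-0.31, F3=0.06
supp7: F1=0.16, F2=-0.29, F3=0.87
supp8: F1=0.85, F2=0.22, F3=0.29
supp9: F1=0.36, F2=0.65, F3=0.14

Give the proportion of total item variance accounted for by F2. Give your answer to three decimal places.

SS loadings for F2 = (-0.14)² + 0.20² + 0.06² + 0.35² + 0.90² + (-0.31)² + (-0.29)² + 0.22² + 0.65² = 1.6468
Proportion of variance = 1.6468 / 9 = 0.1830.

0.183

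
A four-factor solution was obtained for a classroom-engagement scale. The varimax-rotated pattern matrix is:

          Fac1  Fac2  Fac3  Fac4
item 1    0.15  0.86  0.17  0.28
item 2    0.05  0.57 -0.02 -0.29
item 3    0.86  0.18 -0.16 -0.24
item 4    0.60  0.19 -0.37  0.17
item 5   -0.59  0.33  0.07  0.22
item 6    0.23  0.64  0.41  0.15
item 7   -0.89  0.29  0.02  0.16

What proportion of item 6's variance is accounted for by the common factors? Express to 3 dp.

h² = 0.23² + 0.64² + 0.41² + 0.15² = 0.0529 + 0.4096 + 0.1681 + 0.0225 = 0.6531

0.653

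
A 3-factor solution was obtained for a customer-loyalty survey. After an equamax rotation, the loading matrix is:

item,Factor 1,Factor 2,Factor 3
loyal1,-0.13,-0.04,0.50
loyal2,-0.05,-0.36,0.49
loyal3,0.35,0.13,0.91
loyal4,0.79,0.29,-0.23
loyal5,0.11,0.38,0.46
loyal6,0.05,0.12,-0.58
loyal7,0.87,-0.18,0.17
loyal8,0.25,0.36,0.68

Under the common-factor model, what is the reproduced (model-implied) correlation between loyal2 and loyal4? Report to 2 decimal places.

r̂ = Σ λ_i·λ_j across factors = (-0.05)(0.79) + (-0.36)(0.29) + (0.49)(-0.23)
  = -0.0395 -0.1044 -0.1127 = -0.2566

-0.26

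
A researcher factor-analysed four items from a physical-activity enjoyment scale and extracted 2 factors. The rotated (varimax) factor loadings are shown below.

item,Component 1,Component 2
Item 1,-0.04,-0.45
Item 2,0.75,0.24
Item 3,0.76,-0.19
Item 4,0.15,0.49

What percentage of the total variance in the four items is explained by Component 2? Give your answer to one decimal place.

13.4%

SS loadings for Component 2 = (-0.45)² + 0.24² + (-0.19)² + 0.49² = 0.5363
With 4 standardized items, total variance = 4. Proportion = 0.5363/4 = 0.1341 → 13.41%.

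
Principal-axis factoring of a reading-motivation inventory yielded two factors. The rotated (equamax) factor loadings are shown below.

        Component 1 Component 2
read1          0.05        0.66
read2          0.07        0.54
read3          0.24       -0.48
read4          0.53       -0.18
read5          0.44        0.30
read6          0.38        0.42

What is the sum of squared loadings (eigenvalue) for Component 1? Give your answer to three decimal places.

0.684

SS loadings for Component 1 = 0.05² + 0.07² + 0.24² + 0.53² + 0.44² + 0.38² = 0.0025 + 0.0049 + 0.0576 + 0.2809 + 0.1936 + 0.1444 = 0.6839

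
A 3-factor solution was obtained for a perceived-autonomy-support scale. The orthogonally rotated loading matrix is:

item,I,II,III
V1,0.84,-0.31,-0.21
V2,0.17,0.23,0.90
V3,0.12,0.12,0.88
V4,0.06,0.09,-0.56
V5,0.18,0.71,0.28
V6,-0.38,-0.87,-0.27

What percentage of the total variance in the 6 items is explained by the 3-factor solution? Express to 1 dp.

Communalities: 0.8458, 0.8918, 0.8032, 0.3253, 0.6149, 0.9742; Σh² = 4.4552.
Total variance with 6 standardized items is 6, so the solution explains 4.4552/6 = 0.7425 = 74.25%.

74.3%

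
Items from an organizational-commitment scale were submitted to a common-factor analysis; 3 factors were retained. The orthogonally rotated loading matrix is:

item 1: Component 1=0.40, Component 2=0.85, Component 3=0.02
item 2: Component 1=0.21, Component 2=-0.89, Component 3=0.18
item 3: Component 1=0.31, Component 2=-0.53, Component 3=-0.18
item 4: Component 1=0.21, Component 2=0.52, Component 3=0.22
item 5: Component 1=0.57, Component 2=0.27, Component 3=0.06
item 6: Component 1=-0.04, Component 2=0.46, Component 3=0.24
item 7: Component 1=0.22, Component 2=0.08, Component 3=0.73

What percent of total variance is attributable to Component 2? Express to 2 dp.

SS loadings for Component 2 = 0.85² + (-0.89)² + (-0.53)² + 0.52² + 0.27² + 0.46² + 0.08² = 2.3568
With 7 standardized items, total variance = 7. Proportion = 2.3568/7 = 0.3367 → 33.67%.

33.67%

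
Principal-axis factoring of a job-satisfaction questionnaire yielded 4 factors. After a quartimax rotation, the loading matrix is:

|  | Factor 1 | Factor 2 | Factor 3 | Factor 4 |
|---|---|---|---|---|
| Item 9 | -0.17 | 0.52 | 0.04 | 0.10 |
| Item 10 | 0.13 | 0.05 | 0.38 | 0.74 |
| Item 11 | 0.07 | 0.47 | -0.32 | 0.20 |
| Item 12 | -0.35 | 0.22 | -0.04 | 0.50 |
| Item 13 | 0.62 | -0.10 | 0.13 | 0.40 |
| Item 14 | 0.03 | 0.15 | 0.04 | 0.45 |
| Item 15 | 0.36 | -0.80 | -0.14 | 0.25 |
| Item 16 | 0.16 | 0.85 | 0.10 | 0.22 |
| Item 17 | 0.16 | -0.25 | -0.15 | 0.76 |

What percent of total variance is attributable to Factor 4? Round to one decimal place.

21.1%

SS loadings for Factor 4 = 0.10² + 0.74² + 0.20² + 0.50² + 0.40² + 0.45² + 0.25² + 0.22² + 0.76² = 1.8986
With 9 standardized items, total variance = 9. Proportion = 1.8986/9 = 0.2110 → 21.10%.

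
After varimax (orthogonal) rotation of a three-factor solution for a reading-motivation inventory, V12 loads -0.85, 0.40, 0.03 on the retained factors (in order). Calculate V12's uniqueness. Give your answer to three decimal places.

h² = (-0.85)² + 0.40² + 0.03² = 0.7225 + 0.1600 + 0.0009 = 0.8834
Uniqueness u² = 1 − h² = 1 − 0.8834 = 0.1166

0.117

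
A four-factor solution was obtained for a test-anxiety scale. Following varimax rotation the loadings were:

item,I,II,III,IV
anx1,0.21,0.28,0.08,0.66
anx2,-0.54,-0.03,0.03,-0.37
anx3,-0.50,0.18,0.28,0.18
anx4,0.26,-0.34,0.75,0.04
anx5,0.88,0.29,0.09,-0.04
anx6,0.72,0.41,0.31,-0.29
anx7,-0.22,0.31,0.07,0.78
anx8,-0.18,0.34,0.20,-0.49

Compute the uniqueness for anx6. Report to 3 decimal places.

h² = 0.72² + 0.41² + 0.31² + (-0.29)² = 0.5184 + 0.1681 + 0.0961 + 0.0841 = 0.8667
Uniqueness u² = 1 − h² = 1 − 0.8667 = 0.1333

0.133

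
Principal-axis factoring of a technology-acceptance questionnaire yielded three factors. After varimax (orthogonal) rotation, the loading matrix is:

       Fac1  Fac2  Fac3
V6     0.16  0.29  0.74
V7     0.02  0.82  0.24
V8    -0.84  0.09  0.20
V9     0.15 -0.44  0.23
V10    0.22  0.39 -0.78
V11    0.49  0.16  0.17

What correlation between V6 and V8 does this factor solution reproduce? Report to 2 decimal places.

r̂ = Σ λ_i·λ_j across factors = (0.16)(-0.84) + (0.29)(0.09) + (0.74)(0.20)
  = -0.1344 +0.0261 +0.1480 = 0.0397

0.04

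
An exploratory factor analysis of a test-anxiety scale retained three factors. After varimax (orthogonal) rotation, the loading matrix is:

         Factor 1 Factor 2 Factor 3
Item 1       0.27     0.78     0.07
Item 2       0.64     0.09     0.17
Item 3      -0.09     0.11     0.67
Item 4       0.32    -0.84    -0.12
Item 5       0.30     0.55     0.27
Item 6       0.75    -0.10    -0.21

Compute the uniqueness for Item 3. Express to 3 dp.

h² = (-0.09)² + 0.11² + 0.67² = 0.0081 + 0.0121 + 0.4489 = 0.4691
Uniqueness u² = 1 − h² = 1 − 0.4691 = 0.5309

0.531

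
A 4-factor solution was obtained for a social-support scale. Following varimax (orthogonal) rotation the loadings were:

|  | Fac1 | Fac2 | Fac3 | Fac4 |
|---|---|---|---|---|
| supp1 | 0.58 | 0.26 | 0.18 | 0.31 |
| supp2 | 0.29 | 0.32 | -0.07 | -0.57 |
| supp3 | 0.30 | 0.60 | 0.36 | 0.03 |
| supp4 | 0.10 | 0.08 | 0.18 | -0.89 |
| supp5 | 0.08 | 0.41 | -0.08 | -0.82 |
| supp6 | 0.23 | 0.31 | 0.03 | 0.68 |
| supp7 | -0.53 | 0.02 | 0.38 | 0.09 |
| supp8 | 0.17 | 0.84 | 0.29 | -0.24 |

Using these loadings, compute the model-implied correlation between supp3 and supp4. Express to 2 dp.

r̂ = Σ λ_i·λ_j across factors = (0.30)(0.10) + (0.60)(0.08) + (0.36)(0.18) + (0.03)(-0.89)
  = +0.0300 +0.0480 +0.0648 -0.0267 = 0.1161

0.12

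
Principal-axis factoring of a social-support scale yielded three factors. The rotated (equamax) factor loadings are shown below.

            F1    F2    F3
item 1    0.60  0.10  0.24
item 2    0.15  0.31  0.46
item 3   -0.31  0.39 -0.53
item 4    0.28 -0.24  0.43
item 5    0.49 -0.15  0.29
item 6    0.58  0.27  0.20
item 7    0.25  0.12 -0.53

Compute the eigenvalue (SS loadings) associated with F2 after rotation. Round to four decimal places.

SS loadings for F2 = 0.10² + 0.31² + 0.39² + (-0.24)² + (-0.15)² + 0.27² + 0.12² = 0.0100 + 0.0961 + 0.1521 + 0.0576 + 0.0225 + 0.0729 + 0.0144 = 0.4256

0.4256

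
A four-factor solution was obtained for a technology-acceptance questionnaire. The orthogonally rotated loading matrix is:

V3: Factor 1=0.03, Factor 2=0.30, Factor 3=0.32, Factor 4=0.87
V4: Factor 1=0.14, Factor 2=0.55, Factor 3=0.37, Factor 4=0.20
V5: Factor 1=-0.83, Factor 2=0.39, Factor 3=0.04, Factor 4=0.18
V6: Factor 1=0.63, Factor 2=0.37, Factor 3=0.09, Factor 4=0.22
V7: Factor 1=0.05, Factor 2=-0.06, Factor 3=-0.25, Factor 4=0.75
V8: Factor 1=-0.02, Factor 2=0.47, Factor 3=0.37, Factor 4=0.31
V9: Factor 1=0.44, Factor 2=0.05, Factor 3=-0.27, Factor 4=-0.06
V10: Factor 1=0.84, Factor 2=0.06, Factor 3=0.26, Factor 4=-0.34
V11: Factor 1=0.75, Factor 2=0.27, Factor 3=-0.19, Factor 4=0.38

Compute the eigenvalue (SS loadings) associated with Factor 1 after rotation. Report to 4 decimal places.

SS loadings for Factor 1 = 0.03² + 0.14² + (-0.83)² + 0.63² + 0.05² + (-0.02)² + 0.44² + 0.84² + 0.75² = 0.0009 + 0.0196 + 0.6889 + 0.3969 + 0.0025 + 0.0004 + 0.1936 + 0.7056 + 0.5625 = 2.5709

2.5709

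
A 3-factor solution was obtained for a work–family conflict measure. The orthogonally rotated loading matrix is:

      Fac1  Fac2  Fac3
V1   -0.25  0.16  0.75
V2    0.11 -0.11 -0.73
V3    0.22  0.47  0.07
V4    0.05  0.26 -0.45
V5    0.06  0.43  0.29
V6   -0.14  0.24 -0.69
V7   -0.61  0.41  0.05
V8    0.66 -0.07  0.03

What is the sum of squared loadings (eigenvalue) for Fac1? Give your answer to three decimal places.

0.956

SS loadings for Fac1 = (-0.25)² + 0.11² + 0.22² + 0.05² + 0.06² + (-0.14)² + (-0.61)² + 0.66² = 0.0625 + 0.0121 + 0.0484 + 0.0025 + 0.0036 + 0.0196 + 0.3721 + 0.4356 = 0.9564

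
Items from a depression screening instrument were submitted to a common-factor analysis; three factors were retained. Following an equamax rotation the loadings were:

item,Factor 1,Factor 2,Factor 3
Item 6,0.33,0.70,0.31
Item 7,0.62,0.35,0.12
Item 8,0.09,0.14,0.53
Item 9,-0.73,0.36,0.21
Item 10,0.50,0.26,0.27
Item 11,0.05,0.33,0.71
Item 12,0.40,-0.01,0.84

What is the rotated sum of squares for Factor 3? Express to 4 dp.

SS loadings for Factor 3 = 0.31² + 0.12² + 0.53² + 0.21² + 0.27² + 0.71² + 0.84² = 0.0961 + 0.0144 + 0.2809 + 0.0441 + 0.0729 + 0.5041 + 0.7056 = 1.7181

1.7181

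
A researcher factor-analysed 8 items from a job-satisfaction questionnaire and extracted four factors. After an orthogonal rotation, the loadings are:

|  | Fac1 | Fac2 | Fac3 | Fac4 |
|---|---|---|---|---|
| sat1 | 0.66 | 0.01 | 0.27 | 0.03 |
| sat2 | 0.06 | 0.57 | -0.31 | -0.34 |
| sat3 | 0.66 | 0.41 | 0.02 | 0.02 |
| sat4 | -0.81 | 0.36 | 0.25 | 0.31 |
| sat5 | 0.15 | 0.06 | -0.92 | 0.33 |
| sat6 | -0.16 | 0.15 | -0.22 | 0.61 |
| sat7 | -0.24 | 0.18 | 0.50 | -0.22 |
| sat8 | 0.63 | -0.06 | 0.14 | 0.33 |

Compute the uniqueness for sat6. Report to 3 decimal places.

h² = (-0.16)² + 0.15² + (-0.22)² + 0.61² = 0.0256 + 0.0225 + 0.0484 + 0.3721 = 0.4686
Uniqueness u² = 1 − h² = 1 − 0.4686 = 0.5314

0.531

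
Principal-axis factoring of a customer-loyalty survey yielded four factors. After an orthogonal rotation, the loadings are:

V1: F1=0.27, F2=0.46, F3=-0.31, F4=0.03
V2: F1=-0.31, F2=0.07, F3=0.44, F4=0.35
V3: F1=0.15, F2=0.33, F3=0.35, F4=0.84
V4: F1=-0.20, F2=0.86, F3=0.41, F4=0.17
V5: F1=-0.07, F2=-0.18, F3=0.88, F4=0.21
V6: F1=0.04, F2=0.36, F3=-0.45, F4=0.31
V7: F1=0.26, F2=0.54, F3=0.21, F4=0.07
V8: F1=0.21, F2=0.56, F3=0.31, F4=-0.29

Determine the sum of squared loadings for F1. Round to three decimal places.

SS loadings for F1 = 0.27² + (-0.31)² + 0.15² + (-0.20)² + (-0.07)² + 0.04² + 0.26² + 0.21² = 0.0729 + 0.0961 + 0.0225 + 0.0400 + 0.0049 + 0.0016 + 0.0676 + 0.0441 = 0.3497

0.350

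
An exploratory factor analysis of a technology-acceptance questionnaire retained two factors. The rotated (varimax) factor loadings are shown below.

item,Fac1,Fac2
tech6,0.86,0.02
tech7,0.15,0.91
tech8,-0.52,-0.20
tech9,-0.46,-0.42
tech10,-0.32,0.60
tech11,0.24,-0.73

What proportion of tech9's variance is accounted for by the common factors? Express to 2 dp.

h² = (-0.46)² + (-0.42)² = 0.2116 + 0.1764 = 0.3880

0.39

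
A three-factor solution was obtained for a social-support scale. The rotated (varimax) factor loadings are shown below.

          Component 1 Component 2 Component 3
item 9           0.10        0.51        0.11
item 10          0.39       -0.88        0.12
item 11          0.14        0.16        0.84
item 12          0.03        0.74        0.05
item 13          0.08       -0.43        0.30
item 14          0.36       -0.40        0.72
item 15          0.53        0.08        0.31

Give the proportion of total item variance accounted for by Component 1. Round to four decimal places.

SS loadings for Component 1 = 0.10² + 0.39² + 0.14² + 0.03² + 0.08² + 0.36² + 0.53² = 0.5995
Proportion of variance = 0.5995 / 7 = 0.0856.

0.0856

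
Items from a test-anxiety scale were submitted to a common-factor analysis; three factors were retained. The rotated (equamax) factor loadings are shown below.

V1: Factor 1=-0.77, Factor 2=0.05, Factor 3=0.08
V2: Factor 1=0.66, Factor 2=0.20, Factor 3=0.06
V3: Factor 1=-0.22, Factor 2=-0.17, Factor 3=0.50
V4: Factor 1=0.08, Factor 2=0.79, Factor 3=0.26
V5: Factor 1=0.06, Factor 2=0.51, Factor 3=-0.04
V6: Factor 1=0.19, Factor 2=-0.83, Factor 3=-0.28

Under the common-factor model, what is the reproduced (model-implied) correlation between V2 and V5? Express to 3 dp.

0.139

r̂ = Σ λ_i·λ_j across factors = (0.66)(0.06) + (0.20)(0.51) + (0.06)(-0.04)
  = +0.0396 +0.1020 -0.0024 = 0.1392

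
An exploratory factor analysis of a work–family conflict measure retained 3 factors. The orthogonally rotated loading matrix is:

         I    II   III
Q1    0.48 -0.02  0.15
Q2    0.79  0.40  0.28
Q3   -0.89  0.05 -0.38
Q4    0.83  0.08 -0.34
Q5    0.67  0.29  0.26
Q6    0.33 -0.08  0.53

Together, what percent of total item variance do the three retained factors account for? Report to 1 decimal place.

Communalities: 0.2533, 0.8625, 0.9390, 0.8109, 0.6006, 0.3962; Σh² = 3.8625.
Total variance with 6 standardized items is 6, so the solution explains 3.8625/6 = 0.6438 = 64.38%.

64.4%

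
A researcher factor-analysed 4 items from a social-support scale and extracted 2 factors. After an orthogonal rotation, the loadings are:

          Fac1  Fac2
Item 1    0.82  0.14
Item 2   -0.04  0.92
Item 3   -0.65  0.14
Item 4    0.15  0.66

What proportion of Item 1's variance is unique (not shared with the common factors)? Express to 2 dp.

0.31

h² = 0.82² + 0.14² = 0.6724 + 0.0196 = 0.6920
Uniqueness u² = 1 − h² = 1 − 0.6920 = 0.3080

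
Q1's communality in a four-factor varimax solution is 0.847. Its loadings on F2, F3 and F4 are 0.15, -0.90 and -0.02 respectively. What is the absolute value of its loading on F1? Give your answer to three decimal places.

0.119

Under orthogonal rotation h² = Σλ², so λ_F1² = h² − (0.8329) = 0.847 − 0.8329 = 0.0141.
|λ| = √0.0141 = 0.1187.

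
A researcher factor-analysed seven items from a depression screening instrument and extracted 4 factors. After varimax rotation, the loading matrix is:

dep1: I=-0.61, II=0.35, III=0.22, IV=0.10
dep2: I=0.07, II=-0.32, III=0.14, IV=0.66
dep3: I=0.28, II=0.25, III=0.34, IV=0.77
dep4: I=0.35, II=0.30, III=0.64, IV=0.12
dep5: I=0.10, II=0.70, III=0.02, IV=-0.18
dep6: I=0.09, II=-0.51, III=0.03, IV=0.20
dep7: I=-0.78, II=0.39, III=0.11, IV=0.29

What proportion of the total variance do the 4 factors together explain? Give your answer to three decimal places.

SS loadings by factor: 1.2044, 1.2796, 0.6066, 1.2094; total = 4.3000.
Total variance with 7 standardized items is 7, so the solution explains 4.3000/7 = 0.6143.

0.614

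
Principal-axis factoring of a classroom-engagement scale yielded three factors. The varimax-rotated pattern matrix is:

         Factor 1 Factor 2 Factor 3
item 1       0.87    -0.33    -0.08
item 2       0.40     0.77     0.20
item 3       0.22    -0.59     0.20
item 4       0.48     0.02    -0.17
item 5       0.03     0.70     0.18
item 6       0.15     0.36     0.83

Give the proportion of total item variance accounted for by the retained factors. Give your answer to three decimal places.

Communalities: 0.8722, 0.7929, 0.4365, 0.2597, 0.5233, 0.8410; Σh² = 3.7256.
Total variance with 6 standardized items is 6, so the solution explains 3.7256/6 = 0.6209.

0.621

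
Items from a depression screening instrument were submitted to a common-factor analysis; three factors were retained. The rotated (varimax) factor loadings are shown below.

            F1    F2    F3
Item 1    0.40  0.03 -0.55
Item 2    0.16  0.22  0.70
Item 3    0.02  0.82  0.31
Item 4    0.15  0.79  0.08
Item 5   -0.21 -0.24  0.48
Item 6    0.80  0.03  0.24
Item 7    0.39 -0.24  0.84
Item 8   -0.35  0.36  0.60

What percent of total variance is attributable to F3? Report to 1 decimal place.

SS loadings for F3 = (-0.55)² + 0.70² + 0.31² + 0.08² + 0.48² + 0.24² + 0.84² + 0.60² = 2.2486
With 8 standardized items, total variance = 8. Proportion = 2.2486/8 = 0.2811 → 28.11%.

28.1%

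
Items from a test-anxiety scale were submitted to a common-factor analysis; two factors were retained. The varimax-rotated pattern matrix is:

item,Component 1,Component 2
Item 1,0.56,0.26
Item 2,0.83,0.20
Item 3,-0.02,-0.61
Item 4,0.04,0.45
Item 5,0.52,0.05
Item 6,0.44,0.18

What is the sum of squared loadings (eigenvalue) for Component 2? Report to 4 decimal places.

SS loadings for Component 2 = 0.26² + 0.20² + (-0.61)² + 0.45² + 0.05² + 0.18² = 0.0676 + 0.0400 + 0.3721 + 0.2025 + 0.0025 + 0.0324 = 0.7171

0.7171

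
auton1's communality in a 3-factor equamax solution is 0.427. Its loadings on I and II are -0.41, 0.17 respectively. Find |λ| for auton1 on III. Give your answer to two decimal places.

Under orthogonal rotation h² = Σλ², so λ_III² = h² − (0.1970) = 0.427 − 0.1970 = 0.2300.
|λ| = √0.2300 = 0.4796.

0.48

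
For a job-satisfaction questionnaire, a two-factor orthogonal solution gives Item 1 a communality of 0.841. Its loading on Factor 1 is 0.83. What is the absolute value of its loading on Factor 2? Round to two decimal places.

0.39

Under orthogonal rotation h² = Σλ², so λ_Factor 2² = h² − (0.6889) = 0.841 − 0.6889 = 0.1521.
|λ| = √0.1521 = 0.3900.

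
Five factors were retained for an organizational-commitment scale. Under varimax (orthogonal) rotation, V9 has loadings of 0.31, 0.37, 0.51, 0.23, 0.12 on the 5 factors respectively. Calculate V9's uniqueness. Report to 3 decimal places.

h² = 0.31² + 0.37² + 0.51² + 0.23² + 0.12² = 0.0961 + 0.1369 + 0.2601 + 0.0529 + 0.0144 = 0.5604
Uniqueness u² = 1 − h² = 1 − 0.5604 = 0.4396

0.440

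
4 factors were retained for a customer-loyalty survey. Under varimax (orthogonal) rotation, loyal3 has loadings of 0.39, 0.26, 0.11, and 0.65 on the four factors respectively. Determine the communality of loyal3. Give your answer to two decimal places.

0.65

h² = 0.39² + 0.26² + 0.11² + 0.65² = 0.1521 + 0.0676 + 0.0121 + 0.4225 = 0.6543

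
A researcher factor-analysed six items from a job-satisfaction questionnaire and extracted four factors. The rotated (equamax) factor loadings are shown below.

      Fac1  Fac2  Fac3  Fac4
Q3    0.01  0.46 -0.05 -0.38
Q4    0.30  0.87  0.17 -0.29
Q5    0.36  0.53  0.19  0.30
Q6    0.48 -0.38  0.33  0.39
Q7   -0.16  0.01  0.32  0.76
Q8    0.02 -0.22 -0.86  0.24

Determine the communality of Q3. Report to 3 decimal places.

h² = 0.01² + 0.46² + (-0.05)² + (-0.38)² = 0.0001 + 0.2116 + 0.0025 + 0.1444 = 0.3586

0.359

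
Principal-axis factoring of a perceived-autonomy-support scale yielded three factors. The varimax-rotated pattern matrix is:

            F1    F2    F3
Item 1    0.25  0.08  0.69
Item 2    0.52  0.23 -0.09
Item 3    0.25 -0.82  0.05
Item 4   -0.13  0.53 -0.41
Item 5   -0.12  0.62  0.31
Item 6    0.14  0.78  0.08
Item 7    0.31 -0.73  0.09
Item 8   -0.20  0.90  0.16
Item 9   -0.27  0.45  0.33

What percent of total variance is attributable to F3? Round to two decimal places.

SS loadings for F3 = 0.69² + (-0.09)² + 0.05² + (-0.41)² + 0.31² + 0.08² + 0.09² + 0.16² + 0.33² = 0.8999
With 9 standardized items, total variance = 9. Proportion = 0.8999/9 = 0.1000 → 10.00%.

10.00%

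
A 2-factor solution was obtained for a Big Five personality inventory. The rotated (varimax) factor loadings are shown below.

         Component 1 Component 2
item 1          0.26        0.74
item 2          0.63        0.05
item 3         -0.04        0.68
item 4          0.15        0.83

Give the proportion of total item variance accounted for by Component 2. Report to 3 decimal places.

0.425

SS loadings for Component 2 = 0.74² + 0.05² + 0.68² + 0.83² = 1.7014
Proportion of variance = 1.7014 / 4 = 0.4254.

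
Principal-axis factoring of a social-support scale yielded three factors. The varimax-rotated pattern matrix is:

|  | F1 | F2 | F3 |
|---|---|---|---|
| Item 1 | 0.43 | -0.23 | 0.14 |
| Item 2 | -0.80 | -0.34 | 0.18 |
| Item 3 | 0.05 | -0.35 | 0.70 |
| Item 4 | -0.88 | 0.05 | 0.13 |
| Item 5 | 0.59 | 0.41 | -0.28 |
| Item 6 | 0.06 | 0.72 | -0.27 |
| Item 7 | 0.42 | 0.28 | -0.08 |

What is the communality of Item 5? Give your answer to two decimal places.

0.59

h² = 0.59² + 0.41² + (-0.28)² = 0.3481 + 0.1681 + 0.0784 = 0.5946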